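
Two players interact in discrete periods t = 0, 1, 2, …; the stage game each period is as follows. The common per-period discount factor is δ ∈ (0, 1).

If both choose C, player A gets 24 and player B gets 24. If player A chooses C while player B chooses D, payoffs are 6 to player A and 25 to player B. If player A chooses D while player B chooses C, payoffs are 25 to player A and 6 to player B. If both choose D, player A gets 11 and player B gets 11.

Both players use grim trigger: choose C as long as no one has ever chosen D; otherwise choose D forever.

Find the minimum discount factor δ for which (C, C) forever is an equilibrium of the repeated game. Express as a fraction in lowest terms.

1/14

Cooperation forever yields 24 each period: 24/(1−δ).
Deviating yields 25 once, then 11 forever: 25 + 11δ/(1−δ).
No profitable deviation requires 24/(1−δ) ≥ 25 + 11δ/(1−δ).
Multiplying by (1−δ): 24 ≥ 25(1−δ) + 11δ = 25 − 14δ.
So 14δ ≥ 1, i.e. δ ≥ 1/14.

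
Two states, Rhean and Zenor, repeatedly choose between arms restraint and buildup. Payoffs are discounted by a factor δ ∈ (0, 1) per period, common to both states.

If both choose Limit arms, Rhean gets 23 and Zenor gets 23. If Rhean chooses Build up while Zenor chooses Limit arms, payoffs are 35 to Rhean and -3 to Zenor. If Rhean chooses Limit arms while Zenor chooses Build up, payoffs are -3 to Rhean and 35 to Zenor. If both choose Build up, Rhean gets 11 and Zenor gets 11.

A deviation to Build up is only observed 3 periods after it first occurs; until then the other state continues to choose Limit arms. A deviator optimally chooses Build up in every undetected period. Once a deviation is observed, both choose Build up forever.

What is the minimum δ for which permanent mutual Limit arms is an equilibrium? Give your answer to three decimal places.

0.794

The best deviation is to choose Build up for all 3 undetected periods, earning 35 each, then 11 forever once detected.
Deviation value: 35(1−δ^3)/(1−δ) + 11δ^3/(1−δ); cooperation value: 23/(1−δ).
IC: 23 ≥ 35(1−δ^3) + 11δ^3 = 35 − 24δ^3.
So δ^3 ≥ 12/24 = 1/2, giving δ ≥ (1/2)^(1/3) ≈ 0.794.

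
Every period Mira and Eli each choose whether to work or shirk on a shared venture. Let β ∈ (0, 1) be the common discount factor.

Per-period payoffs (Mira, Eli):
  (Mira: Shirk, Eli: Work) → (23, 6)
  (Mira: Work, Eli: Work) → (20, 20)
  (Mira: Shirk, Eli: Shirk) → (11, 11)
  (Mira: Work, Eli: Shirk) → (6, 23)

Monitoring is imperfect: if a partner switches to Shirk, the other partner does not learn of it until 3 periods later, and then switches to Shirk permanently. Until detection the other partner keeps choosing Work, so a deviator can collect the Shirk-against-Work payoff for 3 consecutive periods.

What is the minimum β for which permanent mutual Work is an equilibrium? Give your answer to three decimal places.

The best deviation is to choose Shirk for all 3 undetected periods, earning 23 each, then 11 forever once detected.
Deviation value: 23(1−β^3)/(1−β) + 11β^3/(1−β); cooperation value: 20/(1−β).
IC: 20 ≥ 23(1−β^3) + 11β^3 = 23 − 12β^3.
So β^3 ≥ 3/12 = 1/4, giving β ≥ (1/4)^(1/3) ≈ 0.630.

0.630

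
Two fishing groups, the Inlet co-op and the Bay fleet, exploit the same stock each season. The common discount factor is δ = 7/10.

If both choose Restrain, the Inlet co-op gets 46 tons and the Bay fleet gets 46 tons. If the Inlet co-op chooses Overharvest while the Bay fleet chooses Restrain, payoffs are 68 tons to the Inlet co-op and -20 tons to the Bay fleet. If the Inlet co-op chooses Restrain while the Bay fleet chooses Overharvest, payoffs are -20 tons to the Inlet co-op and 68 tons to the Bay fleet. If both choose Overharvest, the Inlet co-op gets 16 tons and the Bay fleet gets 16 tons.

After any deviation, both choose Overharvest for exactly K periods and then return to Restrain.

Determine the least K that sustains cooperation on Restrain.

2

No profitable deviation requires (46−16)(δ+…+δ^K) ≥ 68−46, i.e. δ+…+δ^K ≥ 11/15 ≈ 0.7333.
With δ = 7/10, the partial sums are K=1: 0.7000, K=2: 1.1900.
K = 2 is the first length at which the sum reaches 0.7333.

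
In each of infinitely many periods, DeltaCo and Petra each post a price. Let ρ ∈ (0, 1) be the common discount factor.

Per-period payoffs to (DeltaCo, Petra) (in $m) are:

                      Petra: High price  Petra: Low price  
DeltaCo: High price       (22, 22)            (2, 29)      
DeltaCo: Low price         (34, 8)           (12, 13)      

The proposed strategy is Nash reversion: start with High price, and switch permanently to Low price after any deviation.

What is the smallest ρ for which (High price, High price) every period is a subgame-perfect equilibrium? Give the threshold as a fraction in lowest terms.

DeltaCo's threshold: (34−22)/(34−12) = 6/11.
Petra's threshold: (29−22)/(29−13) = 7/16.
6/11 > 7/16, so DeltaCo binds and ρ* = 6/11.

6/11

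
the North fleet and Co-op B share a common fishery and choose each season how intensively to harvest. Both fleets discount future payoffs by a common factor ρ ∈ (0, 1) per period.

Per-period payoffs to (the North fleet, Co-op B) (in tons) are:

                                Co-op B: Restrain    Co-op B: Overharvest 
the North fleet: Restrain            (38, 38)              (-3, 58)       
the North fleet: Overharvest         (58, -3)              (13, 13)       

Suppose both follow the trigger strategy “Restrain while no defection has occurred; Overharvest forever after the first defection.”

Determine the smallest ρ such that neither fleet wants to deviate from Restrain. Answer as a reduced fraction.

38/(1−ρ) ≥ 58 + 13ρ/(1−ρ)
38 ≥ 58 − 45ρ
ρ ≥ 20/45 = 4/9.

4/9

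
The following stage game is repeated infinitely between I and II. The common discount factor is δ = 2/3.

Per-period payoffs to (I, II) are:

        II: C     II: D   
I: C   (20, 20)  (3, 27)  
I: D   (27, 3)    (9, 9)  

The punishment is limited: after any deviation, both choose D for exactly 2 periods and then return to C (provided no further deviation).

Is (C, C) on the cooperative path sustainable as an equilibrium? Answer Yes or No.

Yes

IC: δ+…+δ^2 ≥ (27−20)/(20−9) = 7/11.
At δ = 2/3: partial sum = 1.1111 ≥ 0.6364. Cooperation sustainable.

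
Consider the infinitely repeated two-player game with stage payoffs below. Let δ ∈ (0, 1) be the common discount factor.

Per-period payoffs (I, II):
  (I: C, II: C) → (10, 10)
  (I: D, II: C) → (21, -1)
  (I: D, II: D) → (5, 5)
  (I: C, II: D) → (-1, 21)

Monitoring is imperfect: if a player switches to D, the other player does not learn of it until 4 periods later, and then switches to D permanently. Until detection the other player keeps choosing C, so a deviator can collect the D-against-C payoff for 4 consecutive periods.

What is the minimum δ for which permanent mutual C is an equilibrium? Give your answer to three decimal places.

0.911

Deviating for the 4 undetected periods gains 21−10 = 11 per period over cooperation, then loses 10−5 = 5 per period forever once punishment starts.
Gain: 11(1 + δ + … + δ^3); loss: 5·δ^4/(1−δ).
No profitable deviation ⇔ 11(1−δ^4) ≤ 5·δ^4, i.e. δ^4 ≥ 11/(11+5) = 11/16.
Hence δ ≥ (11/16)^(1/4) ≈ 0.911.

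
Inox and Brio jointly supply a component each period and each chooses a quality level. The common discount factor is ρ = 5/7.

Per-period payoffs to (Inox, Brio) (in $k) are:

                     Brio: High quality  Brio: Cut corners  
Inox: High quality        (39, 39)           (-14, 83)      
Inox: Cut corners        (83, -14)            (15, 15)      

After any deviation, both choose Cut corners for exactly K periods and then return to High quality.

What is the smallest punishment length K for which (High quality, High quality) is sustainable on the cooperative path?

4

No profitable deviation requires (39−15)(ρ+…+ρ^K) ≥ 83−39, i.e. ρ+…+ρ^K ≥ 11/6 ≈ 1.8333.
With ρ = 5/7, the partial sums are K=1: 0.7143, K=2: 1.2245, K=3: 1.5889, K=4: 1.8492.
K = 4 is the first length at which the sum reaches 1.8333.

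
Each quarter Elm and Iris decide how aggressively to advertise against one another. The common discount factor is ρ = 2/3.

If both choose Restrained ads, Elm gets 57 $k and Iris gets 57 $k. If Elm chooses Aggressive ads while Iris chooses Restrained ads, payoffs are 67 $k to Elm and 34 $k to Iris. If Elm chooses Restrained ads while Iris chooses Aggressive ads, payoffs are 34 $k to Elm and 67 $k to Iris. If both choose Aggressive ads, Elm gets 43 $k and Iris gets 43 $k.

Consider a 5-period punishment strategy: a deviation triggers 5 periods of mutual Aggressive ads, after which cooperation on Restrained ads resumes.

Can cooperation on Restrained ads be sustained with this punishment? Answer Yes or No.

Yes

A one-shot deviation gives 67 now, then 43 for 5 periods, then back to 57.
Gain from deviating: (67−57) today; loss: (57−43) in each of the next 5 periods.
No-deviation condition: (57−43)(ρ+…+ρ^5) ≥ 67−57, i.e. ρ+…+ρ^5 ≥ 5/7.
At ρ = 2/3: ρ+…+ρ^5 = 1.7366 ≥ 0.7143.
So cooperation is sustainable.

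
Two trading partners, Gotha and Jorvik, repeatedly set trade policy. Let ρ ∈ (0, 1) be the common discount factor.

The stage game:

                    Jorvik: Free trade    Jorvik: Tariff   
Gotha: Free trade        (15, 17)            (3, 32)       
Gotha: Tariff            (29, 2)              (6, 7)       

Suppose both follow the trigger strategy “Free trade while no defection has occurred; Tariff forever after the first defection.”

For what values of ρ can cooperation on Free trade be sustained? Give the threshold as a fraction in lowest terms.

For Gotha: deviation gain 29−15 = 14, per-period punishment loss 15−6 = 9. IC gives ρ ≥ 14/23.
For Jorvik: gain 15, loss 10 per period, so ρ ≥ 15/25 = 3/5.
The tighter constraint is Gotha's, so cooperation needs ρ ≥ 14/23.

14/23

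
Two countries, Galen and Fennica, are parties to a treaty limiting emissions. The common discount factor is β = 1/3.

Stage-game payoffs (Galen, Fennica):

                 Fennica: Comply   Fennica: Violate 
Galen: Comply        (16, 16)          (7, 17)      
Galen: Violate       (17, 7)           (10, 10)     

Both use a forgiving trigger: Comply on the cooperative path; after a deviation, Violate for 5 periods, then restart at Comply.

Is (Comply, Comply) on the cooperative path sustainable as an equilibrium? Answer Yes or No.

Yes

Comparing payoff streams over the 6 periods until play realigns: cooperate → 16(1+β+…+β^5); deviate → 17 + 10(β+…+β^5).
Cooperation is sustained iff (16−10)(β+…+β^5) ≥ 17−16.
β+…+β^5 = 1/3·(1−(1/3)^5)/(1−1/3) = 0.4979, and (17−16)/(16−10) = 0.1667.
0.4979 ≥ 0.1667, so cooperation is sustainable.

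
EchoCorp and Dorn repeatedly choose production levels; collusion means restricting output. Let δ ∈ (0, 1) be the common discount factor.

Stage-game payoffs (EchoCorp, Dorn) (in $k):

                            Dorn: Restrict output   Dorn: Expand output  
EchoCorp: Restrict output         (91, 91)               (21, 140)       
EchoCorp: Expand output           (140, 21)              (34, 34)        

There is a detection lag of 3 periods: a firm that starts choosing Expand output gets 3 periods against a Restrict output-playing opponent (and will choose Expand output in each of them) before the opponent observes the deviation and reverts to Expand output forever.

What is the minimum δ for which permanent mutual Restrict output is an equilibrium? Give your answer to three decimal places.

The best deviation is to choose Expand output for all 3 undetected periods, earning 140 each, then 34 forever once detected.
Deviation value: 140(1−δ^3)/(1−δ) + 34δ^3/(1−δ); cooperation value: 91/(1−δ).
IC: 91 ≥ 140(1−δ^3) + 34δ^3 = 140 − 106δ^3.
So δ^3 ≥ 49/106, giving δ ≥ (49/106)^(1/3) ≈ 0.773.

0.773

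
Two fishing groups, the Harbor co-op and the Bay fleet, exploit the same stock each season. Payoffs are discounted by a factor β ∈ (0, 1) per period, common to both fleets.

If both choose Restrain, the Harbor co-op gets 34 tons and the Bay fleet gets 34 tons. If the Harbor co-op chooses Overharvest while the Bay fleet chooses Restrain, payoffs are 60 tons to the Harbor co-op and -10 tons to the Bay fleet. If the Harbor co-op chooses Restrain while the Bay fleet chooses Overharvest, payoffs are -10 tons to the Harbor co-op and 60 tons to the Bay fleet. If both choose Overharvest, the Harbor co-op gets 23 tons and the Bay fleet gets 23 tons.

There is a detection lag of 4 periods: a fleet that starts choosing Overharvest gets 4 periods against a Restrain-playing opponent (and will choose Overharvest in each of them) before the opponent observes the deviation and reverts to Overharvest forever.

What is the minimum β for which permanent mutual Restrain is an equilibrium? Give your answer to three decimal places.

The best deviation is to choose Overharvest for all 4 undetected periods, earning 60 each, then 23 forever once detected.
Deviation value: 60(1−β^4)/(1−β) + 23β^4/(1−β); cooperation value: 34/(1−β).
IC: 34 ≥ 60(1−β^4) + 23β^4 = 60 − 37β^4.
So β^4 ≥ 26/37, giving β ≥ (26/37)^(1/4) ≈ 0.916.

0.916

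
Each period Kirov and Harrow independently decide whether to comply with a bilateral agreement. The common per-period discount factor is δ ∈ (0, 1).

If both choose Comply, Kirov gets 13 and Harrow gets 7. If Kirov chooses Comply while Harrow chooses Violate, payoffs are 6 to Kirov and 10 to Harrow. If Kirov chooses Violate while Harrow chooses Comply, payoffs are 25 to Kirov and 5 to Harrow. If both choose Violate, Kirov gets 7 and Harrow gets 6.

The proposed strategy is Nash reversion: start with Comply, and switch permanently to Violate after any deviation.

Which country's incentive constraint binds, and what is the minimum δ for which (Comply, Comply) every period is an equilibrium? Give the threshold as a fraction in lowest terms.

Harrow; δ ≥ 3/4

For Kirov: deviation gain 25−13 = 12, per-period punishment loss 13−7 = 6. IC gives δ ≥ 12/18 = 2/3.
For Harrow: gain 3, loss 1 per period, so δ ≥ 3/4.
The tighter constraint is Harrow's, so cooperation needs δ ≥ 3/4.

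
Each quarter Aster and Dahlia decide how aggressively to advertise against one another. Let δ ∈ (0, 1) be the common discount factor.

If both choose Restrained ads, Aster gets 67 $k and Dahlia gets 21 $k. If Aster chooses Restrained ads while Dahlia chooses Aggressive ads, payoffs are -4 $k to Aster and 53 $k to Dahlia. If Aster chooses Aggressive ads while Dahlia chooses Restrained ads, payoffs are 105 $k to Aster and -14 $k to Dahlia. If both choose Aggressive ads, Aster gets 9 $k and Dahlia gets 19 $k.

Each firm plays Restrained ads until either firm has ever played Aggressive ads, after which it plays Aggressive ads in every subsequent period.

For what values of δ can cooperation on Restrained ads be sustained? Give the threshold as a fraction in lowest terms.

16/17

Aster: cooperation gives 67 each period; deviation gives 105 once then 9 forever.
  67/(1−δ) ≥ 105 + 9δ/(1−δ) ⇒ δ ≥ 38/96 = 19/48.
Dahlia: cooperation gives 21 each period; deviation gives 53 once then 19 forever.
  δ ≥ 32/34 = 16/17.
Both must hold, so the binding constraint is Dahlia's: δ ≥ 16/17.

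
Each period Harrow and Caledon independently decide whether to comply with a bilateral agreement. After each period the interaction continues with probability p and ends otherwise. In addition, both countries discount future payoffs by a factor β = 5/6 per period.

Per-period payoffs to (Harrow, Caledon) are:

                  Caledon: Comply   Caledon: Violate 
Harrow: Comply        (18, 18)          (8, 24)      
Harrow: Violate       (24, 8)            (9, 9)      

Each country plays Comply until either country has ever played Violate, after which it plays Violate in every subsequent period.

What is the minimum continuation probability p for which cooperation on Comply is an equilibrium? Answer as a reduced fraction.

Expected continuation weight on next period's payoff is β·p = 5/6·p, which plays the role of the discount factor.
Cooperation requires 5/6·p ≥ (24−18)/(24−9) = 2/5, hence p ≥ 12/25.

12/25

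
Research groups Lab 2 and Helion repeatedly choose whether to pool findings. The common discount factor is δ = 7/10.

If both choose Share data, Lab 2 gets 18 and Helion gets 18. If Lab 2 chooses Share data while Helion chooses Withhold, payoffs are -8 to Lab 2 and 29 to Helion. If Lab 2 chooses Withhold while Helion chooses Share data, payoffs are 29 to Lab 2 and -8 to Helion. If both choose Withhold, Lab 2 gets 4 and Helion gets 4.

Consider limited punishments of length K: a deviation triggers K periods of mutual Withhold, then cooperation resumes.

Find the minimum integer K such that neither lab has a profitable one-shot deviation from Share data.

IC: δ(1−δ^K)/(1−δ) ≥ (29−18)/(18−4) = 11/14.
With δ = 7/10: need 1 − δ^K ≥ 11/14·(1−7/10)/(7/10), i.e. δ^K ≤ 0.6633.
Since (7/10)^1 = 0.7000 and (7/10)^2 = 0.4900, the smallest such K is 2.

2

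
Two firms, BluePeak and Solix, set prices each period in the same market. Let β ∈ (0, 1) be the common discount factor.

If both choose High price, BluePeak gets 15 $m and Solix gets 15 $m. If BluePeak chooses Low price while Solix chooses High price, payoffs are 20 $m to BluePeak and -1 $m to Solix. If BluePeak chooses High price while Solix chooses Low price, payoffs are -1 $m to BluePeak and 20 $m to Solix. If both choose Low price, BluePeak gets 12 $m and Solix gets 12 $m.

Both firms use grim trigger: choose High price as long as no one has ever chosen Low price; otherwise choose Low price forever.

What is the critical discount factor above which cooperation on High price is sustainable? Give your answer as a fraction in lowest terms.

5/8

15/(1−β) ≥ 20 + 12β/(1−β)
15 ≥ 20 − 8β
β ≥ 5/8.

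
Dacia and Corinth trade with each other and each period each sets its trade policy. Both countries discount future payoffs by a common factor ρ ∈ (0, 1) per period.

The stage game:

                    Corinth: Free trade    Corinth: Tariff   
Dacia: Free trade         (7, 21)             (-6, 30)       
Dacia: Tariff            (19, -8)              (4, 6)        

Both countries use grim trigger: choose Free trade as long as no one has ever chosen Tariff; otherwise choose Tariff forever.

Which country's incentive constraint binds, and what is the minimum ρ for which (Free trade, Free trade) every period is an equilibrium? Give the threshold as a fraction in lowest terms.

Dacia; ρ ≥ 4/5

Dacia: cooperation gives 7 each period; deviation gives 19 once then 4 forever.
  7/(1−ρ) ≥ 19 + 4ρ/(1−ρ) ⇒ ρ ≥ 12/15 = 4/5.
Corinth: cooperation gives 21 each period; deviation gives 30 once then 6 forever.
  ρ ≥ 9/24 = 3/8.
Both must hold, so the binding constraint is Dacia's: ρ ≥ 4/5.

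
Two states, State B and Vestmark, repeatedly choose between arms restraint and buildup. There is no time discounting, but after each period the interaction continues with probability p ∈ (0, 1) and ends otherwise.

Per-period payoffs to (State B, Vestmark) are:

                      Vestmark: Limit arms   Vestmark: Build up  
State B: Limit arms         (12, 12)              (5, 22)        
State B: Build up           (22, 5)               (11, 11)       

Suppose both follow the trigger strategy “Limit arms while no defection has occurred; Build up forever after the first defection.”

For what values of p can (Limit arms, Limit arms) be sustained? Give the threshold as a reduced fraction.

Expected cooperation value is 12 + p·12 + p²·12 + … = 12/(1−p); deviation gives 22 + p·11/(1−p).
12 ≥ 22(1−p) + 11p ⇒ 11p ≥ 10 ⇒ p ≥ 10/11.

10/11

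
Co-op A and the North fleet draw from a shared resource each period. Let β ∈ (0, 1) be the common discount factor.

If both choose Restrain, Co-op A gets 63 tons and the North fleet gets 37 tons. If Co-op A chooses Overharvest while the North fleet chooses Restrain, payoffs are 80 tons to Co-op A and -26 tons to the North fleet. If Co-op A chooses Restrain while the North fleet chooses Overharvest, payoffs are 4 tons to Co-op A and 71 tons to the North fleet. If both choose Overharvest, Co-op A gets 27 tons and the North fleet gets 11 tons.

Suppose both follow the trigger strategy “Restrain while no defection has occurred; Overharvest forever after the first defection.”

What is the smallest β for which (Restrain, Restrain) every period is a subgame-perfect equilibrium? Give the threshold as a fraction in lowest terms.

Co-op A: cooperation gives 63 each period; deviation gives 80 once then 27 forever.
  63/(1−β) ≥ 80 + 27β/(1−β) ⇒ β ≥ 17/53.
the North fleet: cooperation gives 37 each period; deviation gives 71 once then 11 forever.
  β ≥ 34/60 = 17/30.
Both must hold, so the binding constraint is the North fleet's: β ≥ 17/30.

17/30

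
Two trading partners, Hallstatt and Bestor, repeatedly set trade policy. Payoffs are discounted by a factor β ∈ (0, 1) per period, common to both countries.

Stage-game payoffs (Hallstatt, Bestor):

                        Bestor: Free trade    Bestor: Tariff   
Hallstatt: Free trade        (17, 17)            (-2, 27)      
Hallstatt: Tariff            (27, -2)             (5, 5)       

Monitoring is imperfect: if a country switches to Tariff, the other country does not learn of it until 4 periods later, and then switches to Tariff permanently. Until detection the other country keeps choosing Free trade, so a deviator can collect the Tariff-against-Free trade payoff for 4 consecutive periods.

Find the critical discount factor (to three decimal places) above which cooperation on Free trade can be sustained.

A deviator earns 27 for 4 periods, then 5 forever; cooperating earns 17 forever. Multiplying the IC by (1−β):
17 ≥ 27(1−β^4) + 5β^4, so 22·β^4 ≥ 10 and β^4 ≥ 5/11.
β ≥ (5/11)^(1/4) ≈ 0.821.

0.821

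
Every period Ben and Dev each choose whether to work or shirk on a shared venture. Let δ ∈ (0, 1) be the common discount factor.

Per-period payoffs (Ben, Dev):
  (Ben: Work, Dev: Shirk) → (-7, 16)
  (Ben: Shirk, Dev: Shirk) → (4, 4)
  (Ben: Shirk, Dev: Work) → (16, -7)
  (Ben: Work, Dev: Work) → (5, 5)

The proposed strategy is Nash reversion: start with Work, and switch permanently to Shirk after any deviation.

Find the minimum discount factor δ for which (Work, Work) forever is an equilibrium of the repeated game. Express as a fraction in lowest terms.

Under grim trigger the critical discount factor is (T−C)/(T−P) with T = 16, C = 5, P = 4.
δ* = (16−5)/(16−4) = 11/12.

11/12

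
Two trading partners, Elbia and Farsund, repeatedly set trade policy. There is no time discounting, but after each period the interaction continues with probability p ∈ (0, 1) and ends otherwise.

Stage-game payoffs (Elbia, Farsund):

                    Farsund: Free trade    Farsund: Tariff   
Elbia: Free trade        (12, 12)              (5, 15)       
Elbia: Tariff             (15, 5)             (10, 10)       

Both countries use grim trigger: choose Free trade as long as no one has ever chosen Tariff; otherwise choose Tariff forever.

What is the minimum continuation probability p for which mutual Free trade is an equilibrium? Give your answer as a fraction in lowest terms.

3/5

Expected cooperation value is 12 + p·12 + p²·12 + … = 12/(1−p); deviation gives 15 + p·10/(1−p).
12 ≥ 15(1−p) + 10p ⇒ 5p ≥ 3 ⇒ p ≥ 3/5.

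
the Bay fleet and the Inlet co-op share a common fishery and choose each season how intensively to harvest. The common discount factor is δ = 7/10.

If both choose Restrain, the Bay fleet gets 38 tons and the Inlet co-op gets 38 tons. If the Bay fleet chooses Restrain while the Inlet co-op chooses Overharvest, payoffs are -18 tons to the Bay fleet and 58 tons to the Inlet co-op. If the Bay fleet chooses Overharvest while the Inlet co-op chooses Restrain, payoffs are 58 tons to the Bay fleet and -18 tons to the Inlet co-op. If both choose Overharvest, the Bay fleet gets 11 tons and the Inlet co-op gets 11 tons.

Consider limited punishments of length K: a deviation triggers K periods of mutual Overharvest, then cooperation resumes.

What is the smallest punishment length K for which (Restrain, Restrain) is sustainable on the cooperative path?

IC: δ(1−δ^K)/(1−δ) ≥ (58−38)/(38−11) = 20/27.
With δ = 7/10: need 1 − δ^K ≥ 20/27·(1−7/10)/(7/10), i.e. δ^K ≤ 0.6825.
Since (7/10)^1 = 0.7000 and (7/10)^2 = 0.4900, the smallest such K is 2.

2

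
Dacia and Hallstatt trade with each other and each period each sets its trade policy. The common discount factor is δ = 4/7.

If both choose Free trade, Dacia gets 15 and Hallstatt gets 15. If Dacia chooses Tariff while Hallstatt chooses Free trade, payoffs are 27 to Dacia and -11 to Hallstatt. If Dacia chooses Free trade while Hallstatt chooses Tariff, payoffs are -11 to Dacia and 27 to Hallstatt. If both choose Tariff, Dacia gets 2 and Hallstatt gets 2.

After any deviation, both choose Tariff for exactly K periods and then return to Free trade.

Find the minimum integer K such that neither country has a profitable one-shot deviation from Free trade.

Need Σ_{k=1}^{K} δ^k ≥ (27−15)/(15−2) = 0.9231 at δ = 4/7.
At K = 2 the sum is 0.8980 < 0.9231; at K = 3 it is 1.0845 ≥ 0.9231.
So the minimum punishment length is K = 3.

3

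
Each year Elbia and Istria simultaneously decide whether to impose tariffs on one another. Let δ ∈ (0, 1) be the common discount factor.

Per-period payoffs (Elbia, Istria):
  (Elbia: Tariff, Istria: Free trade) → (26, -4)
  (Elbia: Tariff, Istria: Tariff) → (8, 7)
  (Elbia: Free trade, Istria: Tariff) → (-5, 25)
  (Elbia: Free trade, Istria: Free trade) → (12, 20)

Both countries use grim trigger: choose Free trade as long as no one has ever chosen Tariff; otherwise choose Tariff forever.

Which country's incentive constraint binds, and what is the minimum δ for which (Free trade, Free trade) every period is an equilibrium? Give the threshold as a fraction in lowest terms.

Elbia; δ ≥ 7/9

Elbia's threshold: (26−12)/(26−8) = 7/9.
Istria's threshold: (25−20)/(25−7) = 5/18.
7/9 > 5/18, so Elbia binds and δ* = 7/9.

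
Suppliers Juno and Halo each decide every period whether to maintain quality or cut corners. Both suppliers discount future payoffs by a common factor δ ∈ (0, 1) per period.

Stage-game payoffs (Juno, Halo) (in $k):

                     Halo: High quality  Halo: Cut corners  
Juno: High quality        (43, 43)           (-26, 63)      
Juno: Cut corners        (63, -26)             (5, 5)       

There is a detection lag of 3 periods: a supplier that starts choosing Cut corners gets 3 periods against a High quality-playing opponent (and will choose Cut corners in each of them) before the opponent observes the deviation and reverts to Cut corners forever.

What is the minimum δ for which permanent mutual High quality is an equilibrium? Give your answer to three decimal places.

0.701

The best deviation is to choose Cut corners for all 3 undetected periods, earning 63 each, then 5 forever once detected.
Deviation value: 63(1−δ^3)/(1−δ) + 5δ^3/(1−δ); cooperation value: 43/(1−δ).
IC: 43 ≥ 63(1−δ^3) + 5δ^3 = 63 − 58δ^3.
So δ^3 ≥ 20/58 = 10/29, giving δ ≥ (10/29)^(1/3) ≈ 0.701.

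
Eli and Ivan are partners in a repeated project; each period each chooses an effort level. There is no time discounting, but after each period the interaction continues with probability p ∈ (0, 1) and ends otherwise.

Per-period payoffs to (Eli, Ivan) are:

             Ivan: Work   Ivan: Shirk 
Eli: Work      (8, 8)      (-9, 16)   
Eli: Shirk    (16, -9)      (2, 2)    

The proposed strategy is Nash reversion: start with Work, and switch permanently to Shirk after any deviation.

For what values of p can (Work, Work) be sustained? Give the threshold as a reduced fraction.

4/7

Expected cooperation value is 8 + p·8 + p²·8 + … = 8/(1−p); deviation gives 16 + p·2/(1−p).
8 ≥ 16(1−p) + 2p ⇒ 14p ≥ 8 ⇒ p ≥ 8/14 = 4/7.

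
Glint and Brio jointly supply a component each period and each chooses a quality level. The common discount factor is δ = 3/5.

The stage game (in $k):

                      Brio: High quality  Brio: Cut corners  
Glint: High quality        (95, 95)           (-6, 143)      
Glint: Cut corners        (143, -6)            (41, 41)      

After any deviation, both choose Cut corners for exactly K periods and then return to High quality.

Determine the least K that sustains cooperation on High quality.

2

IC: δ(1−δ^K)/(1−δ) ≥ (143−95)/(95−41) = 8/9.
With δ = 3/5: need 1 − δ^K ≥ 8/9·(1−3/5)/(3/5), i.e. δ^K ≤ 0.4074.
Since (3/5)^1 = 0.6000 and (3/5)^2 = 0.3600, the smallest such K is 2.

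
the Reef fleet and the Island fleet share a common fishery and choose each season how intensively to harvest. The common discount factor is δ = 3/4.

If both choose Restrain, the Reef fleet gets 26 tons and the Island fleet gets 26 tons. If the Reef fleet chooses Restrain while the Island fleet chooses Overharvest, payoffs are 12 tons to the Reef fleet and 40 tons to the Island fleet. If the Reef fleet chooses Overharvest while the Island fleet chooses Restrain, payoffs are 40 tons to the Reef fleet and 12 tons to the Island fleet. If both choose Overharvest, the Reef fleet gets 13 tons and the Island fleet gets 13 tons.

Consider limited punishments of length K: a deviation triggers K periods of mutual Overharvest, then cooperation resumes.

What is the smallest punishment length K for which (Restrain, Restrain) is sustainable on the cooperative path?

IC: δ(1−δ^K)/(1−δ) ≥ (40−26)/(26−13) = 14/13.
With δ = 3/4: need 1 − δ^K ≥ 14/13·(1−3/4)/(3/4), i.e. δ^K ≤ 0.6410.
Since (3/4)^1 = 0.7500 and (3/4)^2 = 0.5625, the smallest such K is 2.

2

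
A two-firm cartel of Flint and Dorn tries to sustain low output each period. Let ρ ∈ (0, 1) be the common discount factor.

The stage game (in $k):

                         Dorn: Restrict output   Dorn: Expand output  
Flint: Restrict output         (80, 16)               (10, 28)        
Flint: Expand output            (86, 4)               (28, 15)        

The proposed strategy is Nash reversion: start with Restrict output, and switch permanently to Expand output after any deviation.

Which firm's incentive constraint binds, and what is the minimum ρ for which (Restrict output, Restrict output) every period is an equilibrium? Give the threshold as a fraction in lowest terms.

Dorn; ρ ≥ 12/13

Flint's threshold: (86−80)/(86−28) = 3/29.
Dorn's threshold: (28−16)/(28−15) = 12/13.
3/29 < 12/13, so Dorn binds and ρ* = 12/13.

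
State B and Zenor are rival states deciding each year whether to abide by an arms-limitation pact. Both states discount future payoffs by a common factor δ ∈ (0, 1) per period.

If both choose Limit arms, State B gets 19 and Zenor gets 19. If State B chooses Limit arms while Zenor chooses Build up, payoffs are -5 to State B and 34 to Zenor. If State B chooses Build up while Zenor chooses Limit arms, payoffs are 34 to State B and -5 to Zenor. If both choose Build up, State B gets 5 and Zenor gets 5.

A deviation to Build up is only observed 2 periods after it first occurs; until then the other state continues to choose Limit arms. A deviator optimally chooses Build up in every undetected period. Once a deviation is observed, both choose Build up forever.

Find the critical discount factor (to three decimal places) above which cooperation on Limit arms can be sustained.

A deviator earns 34 for 2 periods, then 5 forever; cooperating earns 19 forever. Multiplying the IC by (1−δ):
19 ≥ 34(1−δ^2) + 5δ^2, so 29·δ^2 ≥ 15 and δ^2 ≥ 15/29.
δ ≥ (15/29)^(1/2) ≈ 0.719.

0.719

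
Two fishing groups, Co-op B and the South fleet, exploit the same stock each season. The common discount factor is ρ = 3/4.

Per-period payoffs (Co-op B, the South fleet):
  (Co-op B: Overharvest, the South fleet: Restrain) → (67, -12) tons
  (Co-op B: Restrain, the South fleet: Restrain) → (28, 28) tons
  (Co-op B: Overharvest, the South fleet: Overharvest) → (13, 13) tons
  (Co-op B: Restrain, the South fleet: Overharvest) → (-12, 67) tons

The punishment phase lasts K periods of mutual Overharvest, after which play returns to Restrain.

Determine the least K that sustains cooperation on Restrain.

8

No profitable deviation requires (28−13)(ρ+…+ρ^K) ≥ 67−28, i.e. ρ+…+ρ^K ≥ 13/5 ≈ 2.6000.
With ρ = 3/4, the partial sums are K=1: 0.7500, K=2: 1.3125, …, K=6: 2.4661, K=7: 2.5995, K=8: 2.6997.
K = 8 is the first length at which the sum reaches 2.6000.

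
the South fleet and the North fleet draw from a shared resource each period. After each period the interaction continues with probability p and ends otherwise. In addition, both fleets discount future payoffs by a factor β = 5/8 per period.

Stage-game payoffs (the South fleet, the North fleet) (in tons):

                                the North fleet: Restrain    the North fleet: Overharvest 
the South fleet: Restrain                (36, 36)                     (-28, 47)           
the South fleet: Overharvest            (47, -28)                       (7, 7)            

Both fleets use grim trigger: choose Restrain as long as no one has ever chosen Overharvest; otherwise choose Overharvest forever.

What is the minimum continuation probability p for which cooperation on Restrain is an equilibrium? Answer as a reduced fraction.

11/25

With continuation probability p and discount β, the effective per-period discount factor is βp.
Grim-trigger IC: βp ≥ (47−36)/(47−7) = 11/40.
So p ≥ (11/40)/(5/8) = 11/25.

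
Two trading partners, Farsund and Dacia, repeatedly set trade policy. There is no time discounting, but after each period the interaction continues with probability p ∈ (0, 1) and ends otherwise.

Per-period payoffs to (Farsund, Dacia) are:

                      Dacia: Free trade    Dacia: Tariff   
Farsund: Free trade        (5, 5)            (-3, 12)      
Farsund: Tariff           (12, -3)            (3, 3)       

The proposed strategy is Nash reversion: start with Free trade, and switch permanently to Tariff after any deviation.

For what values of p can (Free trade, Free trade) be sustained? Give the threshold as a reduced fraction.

With no time discounting, the continuation probability p plays the role of the discount factor.
Grim-trigger IC: 5/(1−p) ≥ 12 + 3p/(1−p) ⇒ p ≥ (12−5)/(12−3) = 7/9.

7/9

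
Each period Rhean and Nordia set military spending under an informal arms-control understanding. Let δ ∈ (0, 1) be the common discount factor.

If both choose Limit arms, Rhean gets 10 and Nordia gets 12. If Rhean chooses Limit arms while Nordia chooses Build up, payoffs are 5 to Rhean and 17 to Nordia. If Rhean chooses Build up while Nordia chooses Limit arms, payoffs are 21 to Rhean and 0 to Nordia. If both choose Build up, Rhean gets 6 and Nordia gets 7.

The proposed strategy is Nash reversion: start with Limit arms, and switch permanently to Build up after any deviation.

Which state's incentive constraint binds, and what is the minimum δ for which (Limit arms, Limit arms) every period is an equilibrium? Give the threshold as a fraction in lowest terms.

For Rhean: deviation gain 21−10 = 11, per-period punishment loss 10−6 = 4. IC gives δ ≥ 11/15.
For Nordia: gain 5, loss 5 per period, so δ ≥ 5/10 = 1/2.
The tighter constraint is Rhean's, so cooperation needs δ ≥ 11/15.

Rhean; δ ≥ 11/15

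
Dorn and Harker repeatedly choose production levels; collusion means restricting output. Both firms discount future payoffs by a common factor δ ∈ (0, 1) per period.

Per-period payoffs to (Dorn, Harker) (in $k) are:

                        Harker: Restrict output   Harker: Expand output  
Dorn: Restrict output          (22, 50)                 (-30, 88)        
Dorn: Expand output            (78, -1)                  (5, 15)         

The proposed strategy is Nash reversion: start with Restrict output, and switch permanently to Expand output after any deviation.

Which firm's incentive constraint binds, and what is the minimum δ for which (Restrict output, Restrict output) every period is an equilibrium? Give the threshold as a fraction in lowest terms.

Dorn; δ ≥ 56/73

For Dorn: deviation gain 78−22 = 56, per-period punishment loss 22−5 = 17. IC gives δ ≥ 56/73.
For Harker: gain 38, loss 35 per period, so δ ≥ 38/73.
The tighter constraint is Dorn's, so cooperation needs δ ≥ 56/73.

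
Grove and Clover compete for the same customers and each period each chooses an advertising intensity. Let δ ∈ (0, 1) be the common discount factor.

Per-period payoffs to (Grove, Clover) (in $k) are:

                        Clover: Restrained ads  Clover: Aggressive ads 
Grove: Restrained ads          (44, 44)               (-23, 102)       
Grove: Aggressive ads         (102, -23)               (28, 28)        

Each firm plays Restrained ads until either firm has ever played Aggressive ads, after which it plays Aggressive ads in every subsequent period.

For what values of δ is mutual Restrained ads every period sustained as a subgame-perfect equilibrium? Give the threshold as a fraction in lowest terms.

One-period gain from deviating is 102 − 44 = 58. The loss is 44 − 28 = 16 in every subsequent period, with present value 16·δ/(1−δ).
Deviation is unprofitable when 16·δ/(1−δ) ≥ 58, i.e. δ/(1−δ) ≥ 29/8.
Equivalently δ ≥ 58/(58+16) = 29/37.

29/37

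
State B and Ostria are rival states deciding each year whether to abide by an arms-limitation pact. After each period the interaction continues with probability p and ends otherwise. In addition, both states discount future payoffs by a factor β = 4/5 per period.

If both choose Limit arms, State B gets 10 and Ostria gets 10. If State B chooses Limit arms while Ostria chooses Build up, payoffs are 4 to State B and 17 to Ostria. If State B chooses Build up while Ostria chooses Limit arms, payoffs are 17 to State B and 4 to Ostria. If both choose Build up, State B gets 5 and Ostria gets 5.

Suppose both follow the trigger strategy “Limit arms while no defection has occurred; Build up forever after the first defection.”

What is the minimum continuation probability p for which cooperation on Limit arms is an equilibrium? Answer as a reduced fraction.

Expected continuation weight on next period's payoff is β·p = 4/5·p, which plays the role of the discount factor.
Cooperation requires 4/5·p ≥ (17−10)/(17−5) = 7/12, hence p ≥ 35/48.

35/48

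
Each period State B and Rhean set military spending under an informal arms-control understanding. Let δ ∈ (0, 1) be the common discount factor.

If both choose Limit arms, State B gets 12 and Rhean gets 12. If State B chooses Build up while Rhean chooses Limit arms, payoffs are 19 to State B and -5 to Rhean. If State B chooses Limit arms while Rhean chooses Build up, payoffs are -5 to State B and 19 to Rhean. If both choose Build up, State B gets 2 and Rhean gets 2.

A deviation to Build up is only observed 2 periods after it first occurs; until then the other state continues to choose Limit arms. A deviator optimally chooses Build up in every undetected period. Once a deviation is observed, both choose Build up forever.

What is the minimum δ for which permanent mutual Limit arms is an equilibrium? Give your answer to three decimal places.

A deviator earns 19 for 2 periods, then 2 forever; cooperating earns 12 forever. Multiplying the IC by (1−δ):
12 ≥ 19(1−δ^2) + 2δ^2, so 17·δ^2 ≥ 7 and δ^2 ≥ 7/17.
δ ≥ (7/17)^(1/2) ≈ 0.642.

0.642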